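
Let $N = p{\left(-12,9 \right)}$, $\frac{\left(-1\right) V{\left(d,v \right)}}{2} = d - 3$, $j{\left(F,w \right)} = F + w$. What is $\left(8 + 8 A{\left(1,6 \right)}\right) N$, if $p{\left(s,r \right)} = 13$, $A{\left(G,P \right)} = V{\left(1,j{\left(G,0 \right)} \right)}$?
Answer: $520$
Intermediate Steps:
$V{\left(d,v \right)} = 6 - 2 d$ ($V{\left(d,v \right)} = - 2 \left(d - 3\right) = - 2 \left(-3 + d\right) = 6 - 2 d$)
$A{\left(G,P \right)} = 4$ ($A{\left(G,P \right)} = 6 - 2 = 4$)
$N = 13$
$\left(8 + 8 A{\left(1,6 \right)}\right) N = \left(8 + 8 \cdot 4\right) 13 = \left(8 + 32\right) 13 = 40 \cdot 13 = 520$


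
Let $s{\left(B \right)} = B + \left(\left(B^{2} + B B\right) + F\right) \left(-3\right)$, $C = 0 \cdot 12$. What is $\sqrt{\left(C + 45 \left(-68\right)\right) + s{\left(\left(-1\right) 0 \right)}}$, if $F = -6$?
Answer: $39 i \sqrt{2} \approx 55.154 i$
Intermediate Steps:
$C = 0$
$s{\left(B \right)} = 18 + B - 6 B^{2}$ ($s{\left(B \right)} = B + \left(\left(B^{2} + B B\right) - 6\right) \left(-3\right) = B + \left(\left(B^{2} + B^{2}\right) - 6\right) \left(-3\right) = B + \left(2 B^{2} - 6\right) \left(-3\right) = B + \left(-6 + 2 B^{2}\right) \left(-3\right) = B - \left(-18 + 6 B^{2}\right) = 18 + B - 6 B^{2}$)
$\sqrt{\left(C + 45 \left(-68\right)\right) + s{\left(\left(-1\right) 0 \right)}} = \sqrt{\left(0 + 45 \left(-68\right)\right) - \left(-18 + 6 \left(\left(-1\right) 0\right)^{2}\right)} = \sqrt{\left(0 - 3060\right) + \left(18 + 0 - 6 \cdot 0^{2}\right)} = \sqrt{-3060 + \left(18 + 0 - 0\right)} = \sqrt{-3060 + \left(18 + 0 + 0\right)} = \sqrt{-3060 + 18} = \sqrt{-3042} = 39 i \sqrt{2}$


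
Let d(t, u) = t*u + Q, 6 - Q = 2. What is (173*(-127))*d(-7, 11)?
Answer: 1603883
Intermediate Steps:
Q = 4 (Q = 6 - 1*2 = 6 - 2 = 4)
d(t, u) = 4 + t*u (d(t, u) = t*u + 4 = 4 + t*u)
(173*(-127))*d(-7, 11) = (173*(-127))*(4 - 7*11) = -21971*(4 - 77) = -21971*(-73) = 1603883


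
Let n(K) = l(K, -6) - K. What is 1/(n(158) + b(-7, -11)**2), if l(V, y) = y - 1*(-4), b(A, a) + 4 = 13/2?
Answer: -4/615 ≈ -0.0065041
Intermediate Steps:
b(A, a) = 5/2 (b(A, a) = -4 + 13/2 = 5/2)
l(V, y) = 4 + y (l(V, y) = y + 4 = 4 + y)
n(K) = -2 - K (n(K) = (4 - 6) - K = -2 - K)
1/(n(158) + b(-7, -11)**2) = 1/((-2 - 1*158) + (5/2)**2) = 1/((-2 - 158) + 25/4) = 1/(-160 + 25/4) = 1/(-615/4) = -4/615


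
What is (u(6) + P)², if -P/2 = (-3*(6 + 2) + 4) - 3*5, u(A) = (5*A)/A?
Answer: 5625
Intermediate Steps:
u(A) = 5
P = 70 (P = -2*((-3*(6 + 2) + 4) - 3*5) = -2*((-3*8 + 4) - 15) = -2*((-24 + 4) - 15) = -2*(-20 - 15) = -2*(-35) = 70)
(u(6) + P)² = (5 + 70)² = 75² = 5625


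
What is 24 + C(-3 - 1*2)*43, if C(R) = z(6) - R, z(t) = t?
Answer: 497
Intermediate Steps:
C(R) = 6 - R
24 + C(-3 - 1*2)*43 = 24 + (6 - (-3 - 1*2))*43 = 24 + (6 - (-3 - 2))*43 = 24 + (6 - 1*(-5))*43 = 24 + (6 + 5)*43 = 24 + 11*43 = 24 + 473 = 497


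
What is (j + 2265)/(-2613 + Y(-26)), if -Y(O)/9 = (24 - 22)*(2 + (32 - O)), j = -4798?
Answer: 2533/3693 ≈ 0.68589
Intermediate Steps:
Y(O) = -612 + 18*O (Y(O) = -9*(24 - 22)*(2 + (32 - O)) = -18*(34 - O) = -9*(68 - 2*O) = -612 + 18*O)
(j + 2265)/(-2613 + Y(-26)) = (-4798 + 2265)/(-2613 + (-612 + 18*(-26))) = -2533/(-2613 + (-612 - 468)) = -2533/(-2613 - 1080) = -2533/(-3693) = -2533*(-1/3693) = 2533/3693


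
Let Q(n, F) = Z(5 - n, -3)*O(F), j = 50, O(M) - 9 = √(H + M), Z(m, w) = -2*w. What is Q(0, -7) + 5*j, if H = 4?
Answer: 304 + 6*I*√3 ≈ 304.0 + 10.392*I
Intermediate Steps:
O(M) = 9 + √(4 + M)
Q(n, F) = 54 + 6*√(4 + F) (Q(n, F) = (-2*(-3))*(9 + √(4 + F)) = 6*(9 + √(4 + F)) = 54 + 6*√(4 + F))
Q(0, -7) + 5*j = (54 + 6*√(4 - 7)) + 5*50 = (54 + 6*√(-3)) + 250 = (54 + 6*(I*√3)) + 250 = (54 + 6*I*√3) + 250 = 304 + 6*I*√3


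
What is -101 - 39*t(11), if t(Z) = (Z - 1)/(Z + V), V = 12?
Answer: -2713/23 ≈ -117.96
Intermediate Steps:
t(Z) = (-1 + Z)/(12 + Z) (t(Z) = (Z - 1)/(Z + 12) = (-1 + Z)/(12 + Z))
-101 - 39*t(11) = -101 - 39*(-1 + 11)/(12 + 11) = -101 - 39*10/23 = -101 - 390/23 = -2713/23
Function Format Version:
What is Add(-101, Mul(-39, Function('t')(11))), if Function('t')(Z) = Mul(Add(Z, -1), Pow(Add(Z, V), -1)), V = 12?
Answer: Rational(-2713, 23) ≈ -117.96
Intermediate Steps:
Function('t')(Z) = Mul(Pow(Add(12, Z), -1), Add(-1, Z)) (Function('t')(Z) = Mul(Add(Z, -1), Pow(Add(Z, 12), -1)) = Mul(Add(-1, Z), Pow(Add(12, Z), -1)) = Mul(Pow(Add(12, Z), -1), Add(-1, Z)))
Add(-101, Mul(-39, Function('t')(11))) = Add(-101, Mul(-39, Mul(Pow(Add(12, 11), -1), Add(-1, 11)))) = Add(-101, Mul(-39, Mul(Pow(23, -1), 10))) = Add(-101, Mul(-39, Mul(Rational(1, 23), 10))) = Add(-101, Mul(-39, Rational(10, 23))) = Add(-101, Rational(-390, 23)) = Rational(-2713, 23)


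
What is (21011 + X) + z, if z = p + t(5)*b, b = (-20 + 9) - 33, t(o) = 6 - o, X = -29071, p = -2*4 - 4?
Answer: -8116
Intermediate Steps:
p = -12 (p = -8 - 4 = -12)
b = -44 (b = -11 - 33 = -44)
z = -56 (z = -12 + (6 - 1*5)*(-44) = -12 + (6 - 5)*(-44) = -12 + 1*(-44) = -12 - 44 = -56)
(21011 + X) + z = (21011 - 29071) - 56 = -8060 - 56 = -8116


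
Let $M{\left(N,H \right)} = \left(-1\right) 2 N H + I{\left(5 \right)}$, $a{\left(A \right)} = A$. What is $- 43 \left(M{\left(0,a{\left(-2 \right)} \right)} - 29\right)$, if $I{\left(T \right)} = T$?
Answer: $1032$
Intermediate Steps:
$M{\left(N,H \right)} = 5 - 2 H N$ ($M{\left(N,H \right)} = \left(-1\right) 2 N H + 5 = - 2 N H + 5 = - 2 H N + 5 = 5 - 2 H N$)
$- 43 \left(M{\left(0,a{\left(-2 \right)} \right)} - 29\right) = - 43 \left(\left(5 - \left(-4\right) 0\right) - 29\right) = - 43 \left(\left(5 + 0\right) - 29\right) = - 43 \left(5 - 29\right) = \left(-43\right) \left(-24\right) = 1032$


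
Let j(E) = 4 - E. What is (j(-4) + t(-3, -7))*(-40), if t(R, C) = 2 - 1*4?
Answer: -240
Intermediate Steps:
t(R, C) = -2 (t(R, C) = 2 - 4 = -2)
(j(-4) + t(-3, -7))*(-40) = ((4 - 1*(-4)) - 2)*(-40) = ((4 + 4) - 2)*(-40) = (8 - 2)*(-40) = 6*(-40) = -240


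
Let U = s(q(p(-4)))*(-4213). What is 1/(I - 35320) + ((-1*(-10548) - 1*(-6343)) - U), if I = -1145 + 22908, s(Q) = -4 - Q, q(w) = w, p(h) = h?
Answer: 228991286/13557 ≈ 16891.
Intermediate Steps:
I = 21763
U = 0 (U = (-4 - 1*(-4))*(-4213) = (-4 + 4)*(-4213) = 0*(-4213) = 0)
1/(I - 35320) + ((-1*(-10548) - 1*(-6343)) - U) = 1/(21763 - 35320) + ((-1*(-10548) - 1*(-6343)) - 1*0) = 1/(-13557) + ((10548 + 6343) + 0) = -1/13557 + (16891 + 0) = -1/13557 + 16891 = 228991286/13557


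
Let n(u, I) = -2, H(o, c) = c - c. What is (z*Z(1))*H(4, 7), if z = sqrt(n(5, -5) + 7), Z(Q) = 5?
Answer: 0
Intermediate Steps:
H(o, c) = 0
z = sqrt(5) (z = sqrt(-2 + 7) = sqrt(5) ≈ 2.2361)
(z*Z(1))*H(4, 7) = (sqrt(5)*5)*0 = (5*sqrt(5))*0 = 0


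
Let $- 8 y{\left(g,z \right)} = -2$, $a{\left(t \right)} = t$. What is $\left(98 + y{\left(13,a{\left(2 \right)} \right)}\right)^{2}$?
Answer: $\frac{154449}{16} \approx 9653.1$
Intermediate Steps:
$y{\left(g,z \right)} = \frac{1}{4}$ ($y{\left(g,z \right)} = \left(- \frac{1}{8}\right) \left(-2\right) = \frac{1}{4}$)
$\left(98 + y{\left(13,a{\left(2 \right)} \right)}\right)^{2} = \left(98 + \frac{1}{4}\right)^{2} = \left(\frac{393}{4}\right)^{2} = \frac{154449}{16}$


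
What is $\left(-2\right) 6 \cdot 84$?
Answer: $-1008$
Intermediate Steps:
$\left(-2\right) 6 \cdot 84 = \left(-12\right) 84 = -1008$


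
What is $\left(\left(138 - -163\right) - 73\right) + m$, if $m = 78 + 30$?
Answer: $336$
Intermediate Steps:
$m = 108$
$\left(\left(138 - -163\right) - 73\right) + m = \left(\left(138 - -163\right) - 73\right) + 108 = \left(\left(138 + 163\right) - 73\right) + 108 = \left(301 - 73\right) + 108 = 228 + 108 = 336$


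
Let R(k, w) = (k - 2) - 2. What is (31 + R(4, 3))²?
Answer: 961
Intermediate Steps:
R(k, w) = -4 + k (R(k, w) = (-2 + k) - 2 = -4 + k)
(31 + R(4, 3))² = (31 + (-4 + 4))² = (31 + 0)² = 31² = 961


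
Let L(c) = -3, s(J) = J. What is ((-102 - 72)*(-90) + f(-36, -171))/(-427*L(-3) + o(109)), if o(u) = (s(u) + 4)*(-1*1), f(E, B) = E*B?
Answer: 2727/146 ≈ 18.678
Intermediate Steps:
f(E, B) = B*E
o(u) = -4 - u (o(u) = (u + 4)*(-1*1) = (4 + u)*(-1) = -4 - u)
((-102 - 72)*(-90) + f(-36, -171))/(-427*L(-3) + o(109)) = ((-102 - 72)*(-90) - 171*(-36))/(-427*(-3) + (-4 - 1*109)) = (-174*(-90) + 6156)/(1281 + (-4 - 109)) = (15660 + 6156)/(1281 - 113) = 21816/1168 = 21816*(1/1168) = 2727/146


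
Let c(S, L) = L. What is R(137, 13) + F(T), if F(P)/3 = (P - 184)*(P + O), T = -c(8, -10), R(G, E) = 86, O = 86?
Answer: -50026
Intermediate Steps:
T = 10 (T = -1*(-10) = 10)
F(P) = 3*(-184 + P)*(86 + P) (F(P) = 3*((P - 184)*(P + 86)) = 3*((-184 + P)*(86 + P)) = 3*(-184 + P)*(86 + P))
R(137, 13) + F(T) = 86 + (-47472 - 294*10 + 3*10²) = 86 + (-47472 - 2940 + 3*100) = 86 + (-47472 - 2940 + 300) = 86 - 50112 = -50026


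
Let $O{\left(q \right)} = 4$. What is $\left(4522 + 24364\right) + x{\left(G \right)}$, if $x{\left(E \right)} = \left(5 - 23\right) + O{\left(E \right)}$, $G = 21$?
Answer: $28872$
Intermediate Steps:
$x{\left(E \right)} = -14$ ($x{\left(E \right)} = \left(5 - 23\right) + 4 = -18 + 4 = -14$)
$\left(4522 + 24364\right) + x{\left(G \right)} = \left(4522 + 24364\right) - 14 = 28886 - 14 = 28872$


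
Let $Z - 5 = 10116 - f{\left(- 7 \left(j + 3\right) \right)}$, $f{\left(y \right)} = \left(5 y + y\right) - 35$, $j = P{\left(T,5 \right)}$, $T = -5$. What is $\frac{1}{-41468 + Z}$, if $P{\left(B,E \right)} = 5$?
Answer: $- \frac{1}{30976} \approx -3.2283 \cdot 10^{-5}$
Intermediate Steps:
$j = 5$
$f{\left(y \right)} = -35 + 6 y$ ($f{\left(y \right)} = 6 y - 35 = -35 + 6 y$)
$Z = 10492$ ($Z = 5 + \left(10116 - \left(-35 + 6 \left(- 7 \left(5 + 3\right)\right)\right)\right) = 5 + \left(10116 - \left(-35 + 6 \left(\left(-7\right) 8\right)\right)\right) = 5 + \left(10116 - \left(-35 + 6 \left(-56\right)\right)\right) = 5 + \left(10116 - \left(-35 - 336\right)\right) = 5 + \left(10116 - -371\right) = 5 + \left(10116 + 371\right) = 5 + 10487 = 10492$)
$\frac{1}{-41468 + Z} = \frac{1}{-41468 + 10492} = \frac{1}{-30976} = - \frac{1}{30976}$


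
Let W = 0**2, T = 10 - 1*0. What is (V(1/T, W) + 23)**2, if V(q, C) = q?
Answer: 53361/100 ≈ 533.61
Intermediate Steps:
T = 10 (T = 10 + 0 = 10)
W = 0
(V(1/T, W) + 23)**2 = (1/10 + 23)**2 = (231/10)**2 = 53361/100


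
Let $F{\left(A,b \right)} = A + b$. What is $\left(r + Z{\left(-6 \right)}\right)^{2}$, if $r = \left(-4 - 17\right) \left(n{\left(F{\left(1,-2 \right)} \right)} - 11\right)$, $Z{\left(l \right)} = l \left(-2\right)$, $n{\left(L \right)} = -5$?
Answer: $121104$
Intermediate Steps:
$Z{\left(l \right)} = - 2 l$
$r = 336$ ($r = \left(-4 - 17\right) \left(-5 - 11\right) = \left(-21\right) \left(-16\right) = 336$)
$\left(r + Z{\left(-6 \right)}\right)^{2} = \left(336 - -12\right)^{2} = \left(336 + 12\right)^{2} = 348^{2} = 121104$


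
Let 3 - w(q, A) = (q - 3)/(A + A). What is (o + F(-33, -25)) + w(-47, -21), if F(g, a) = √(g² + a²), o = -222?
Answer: -4624/21 + √1714 ≈ -178.79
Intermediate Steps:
w(q, A) = 3 - (-3 + q)/(2*A) (w(q, A) = 3 - (q - 3)/(A + A) = 3 - (-3 + q)/(2*A))
F(g, a) = √(a² + g²)
(o + F(-33, -25)) + w(-47, -21) = (-222 + √((-25)² + (-33)²)) + (½)*(3 - 1*(-47) + 6*(-21))/(-21) = (-222 + √(625 + 1089)) + (½)*(-1/21)*(3 + 47 - 126) = (-222 + √1714) + (½)*(-1/21)*(-76) = (-222 + √1714) + 38/21 = -4624/21 + √1714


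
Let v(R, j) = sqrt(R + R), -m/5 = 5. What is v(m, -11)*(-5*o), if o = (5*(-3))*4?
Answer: 1500*I*sqrt(2) ≈ 2121.3*I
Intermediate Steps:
o = -60 (o = -15*4 = -60)
m = -25 (m = -5*5 = -25)
v(R, j) = sqrt(2)*sqrt(R) (v(R, j) = sqrt(2*R) = sqrt(2)*sqrt(R))
v(m, -11)*(-5*o) = (sqrt(2)*sqrt(-25))*(-5*(-60)) = (sqrt(2)*(5*I))*300 = (5*I*sqrt(2))*300 = 1500*I*sqrt(2)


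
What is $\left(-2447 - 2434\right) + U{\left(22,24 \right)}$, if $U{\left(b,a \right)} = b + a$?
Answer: $-4835$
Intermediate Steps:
$U{\left(b,a \right)} = a + b$
$\left(-2447 - 2434\right) + U{\left(22,24 \right)} = \left(-2447 - 2434\right) + \left(24 + 22\right) = -4881 + 46 = -4835$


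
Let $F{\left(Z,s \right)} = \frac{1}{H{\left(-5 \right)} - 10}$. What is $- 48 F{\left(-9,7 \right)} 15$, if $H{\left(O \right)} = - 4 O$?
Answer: $-72$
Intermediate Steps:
$F{\left(Z,s \right)} = \frac{1}{10}$ ($F{\left(Z,s \right)} = \frac{1}{\left(-4\right) \left(-5\right) - 10} = \frac{1}{20 - 10} = \frac{1}{10}$)
$- 48 F{\left(-9,7 \right)} 15 = \left(-48\right) \frac{1}{10} \cdot 15 = \left(- \frac{24}{5}\right) 15 = -72$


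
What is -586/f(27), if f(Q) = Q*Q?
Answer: -586/729 ≈ -0.80384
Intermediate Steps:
f(Q) = Q**2
-586/f(27) = -586/(27**2) = -586/729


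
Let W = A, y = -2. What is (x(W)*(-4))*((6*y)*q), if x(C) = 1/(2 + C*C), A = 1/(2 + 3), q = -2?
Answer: -800/17 ≈ -47.059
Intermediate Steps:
A = ⅕ (A = 1/5 = ⅕ ≈ 0.20000)
W = ⅕ ≈ 0.20000
x(C) = 1/(2 + C²)
(x(W)*(-4))*((6*y)*q) = (-4/(2 + (⅕)²))*((6*(-2))*(-2)) = (-4/(2 + 1/25))*(-12*(-2)) = (-4/(51/25))*24 = ((25/51)*(-4))*24 = -100/51*24 = -800/17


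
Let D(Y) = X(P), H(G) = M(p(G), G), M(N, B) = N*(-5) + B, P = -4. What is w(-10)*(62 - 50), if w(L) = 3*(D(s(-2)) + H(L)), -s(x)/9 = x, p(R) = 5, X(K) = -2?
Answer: -1332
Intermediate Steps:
M(N, B) = B - 5*N (M(N, B) = -5*N + B = B - 5*N)
H(G) = -25 + G (H(G) = G - 5*5 = G - 25 = -25 + G)
s(x) = -9*x
D(Y) = -2
w(L) = -81 + 3*L (w(L) = 3*(-2 + (-25 + L)) = 3*(-27 + L) = -81 + 3*L)
w(-10)*(62 - 50) = (-81 + 3*(-10))*(62 - 50) = (-81 - 30)*12 = -111*12 = -1332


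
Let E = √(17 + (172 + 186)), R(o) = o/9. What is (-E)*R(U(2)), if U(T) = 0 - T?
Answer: 10*√15/9 ≈ 4.3033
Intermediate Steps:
U(T) = -T
R(o) = o/9 (R(o) = o*(⅑) = o/9)
E = 5*√15 (E = √(17 + 358) = √375 = 5*√15 ≈ 19.365)
(-E)*R(U(2)) = (-5*√15)*((-1*2)/9) = (-5*√15)*((⅑)*(-2)) = -5*√15*(-2/9) = 10*√15/9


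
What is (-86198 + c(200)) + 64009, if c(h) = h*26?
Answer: -16989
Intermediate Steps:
c(h) = 26*h
(-86198 + c(200)) + 64009 = (-86198 + 26*200) + 64009 = (-86198 + 5200) + 64009 = -80998 + 64009 = -16989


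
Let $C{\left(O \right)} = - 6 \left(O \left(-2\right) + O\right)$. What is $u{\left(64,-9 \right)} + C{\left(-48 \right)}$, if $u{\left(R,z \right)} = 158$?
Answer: $-130$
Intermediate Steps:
$C{\left(O \right)} = 6 O$ ($C{\left(O \right)} = - 6 \left(- 2 O + O\right) = - 6 \left(- O\right) = 6 O$)
$u{\left(64,-9 \right)} + C{\left(-48 \right)} = 158 + 6 \left(-48\right) = 158 - 288 = -130$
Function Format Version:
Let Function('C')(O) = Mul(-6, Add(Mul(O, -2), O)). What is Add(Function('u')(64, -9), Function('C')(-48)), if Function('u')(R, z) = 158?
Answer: -130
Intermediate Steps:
Function('C')(O) = Mul(6, O) (Function('C')(O) = Mul(-6, Add(Mul(-2, O), O)) = Mul(-6, Mul(-1, O)) = Mul(6, O))
Add(Function('u')(64, -9), Function('C')(-48)) = Add(158, Mul(6, -48)) = Add(158, -288) = -130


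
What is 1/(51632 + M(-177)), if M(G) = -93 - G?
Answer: 1/51716 ≈ 1.9336e-5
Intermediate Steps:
1/(51632 + M(-177)) = 1/(51632 + (-93 - 1*(-177))) = 1/(51632 + (-93 + 177)) = 1/(51632 + 84) = 1/51716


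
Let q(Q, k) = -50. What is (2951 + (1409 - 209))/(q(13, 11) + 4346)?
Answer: 4151/4296 ≈ 0.96625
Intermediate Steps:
(2951 + (1409 - 209))/(q(13, 11) + 4346) = (2951 + (1409 - 209))/(-50 + 4346) = (2951 + 1200)/4296 = 4151*(1/4296) = 4151/4296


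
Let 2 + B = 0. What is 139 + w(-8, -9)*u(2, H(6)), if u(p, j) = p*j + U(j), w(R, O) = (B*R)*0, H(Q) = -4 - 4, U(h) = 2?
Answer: 139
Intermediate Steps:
B = -2 (B = -2 + 0 = -2)
H(Q) = -8
w(R, O) = 0 (w(R, O) = -2*R*0 = 0)
u(p, j) = 2 + j*p (u(p, j) = p*j + 2 = j*p + 2 = 2 + j*p)
139 + w(-8, -9)*u(2, H(6)) = 139 + 0*(2 - 8*2) = 139 + 0*(2 - 16) = 139 + 0*(-14) = 139 + 0 = 139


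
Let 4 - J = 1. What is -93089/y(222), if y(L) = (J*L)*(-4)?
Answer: 93089/2664 ≈ 34.943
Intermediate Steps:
J = 3 (J = 4 - 1*1 = 4 - 1 = 3)
y(L) = -12*L (y(L) = (3*L)*(-4) = -12*L)
-93089/y(222) = -93089/((-12*222)) = -93089/(-2664) = -93089*(-1/2664) = 93089/2664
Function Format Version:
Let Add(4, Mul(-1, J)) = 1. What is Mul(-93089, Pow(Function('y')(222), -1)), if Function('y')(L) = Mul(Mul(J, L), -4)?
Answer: Rational(93089, 2664) ≈ 34.943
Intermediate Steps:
J = 3 (J = Add(4, Mul(-1, 1)) = Add(4, -1) = 3)
Function('y')(L) = Mul(-12, L) (Function('y')(L) = Mul(Mul(3, L), -4) = Mul(-12, L))
Mul(-93089, Pow(Function('y')(222), -1)) = Mul(-93089, Pow(Mul(-12, 222), -1)) = Mul(-93089, Pow(-2664, -1)) = Mul(-93089, Rational(-1, 2664)) = Rational(93089, 2664)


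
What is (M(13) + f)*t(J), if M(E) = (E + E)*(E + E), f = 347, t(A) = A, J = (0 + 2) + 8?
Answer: 10230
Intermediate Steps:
J = 10 (J = 2 + 8 = 10)
M(E) = 4*E**2 (M(E) = (2*E)*(2*E) = 4*E**2)
(M(13) + f)*t(J) = (4*13**2 + 347)*10 = (4*169 + 347)*10 = (676 + 347)*10 = 1023*10 = 10230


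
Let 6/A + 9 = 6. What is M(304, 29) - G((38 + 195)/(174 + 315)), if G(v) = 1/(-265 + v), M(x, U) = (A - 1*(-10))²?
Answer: 8279017/129352 ≈ 64.004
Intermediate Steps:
A = -2 (A = 6/(-9 + 6) = 6/(-3) = 6*(-⅓) = -2)
M(x, U) = 64 (M(x, U) = (-2 - 1*(-10))² = (-2 + 10)² = 8² = 64)
M(304, 29) - G((38 + 195)/(174 + 315)) = 64 - 1/(-265 + (38 + 195)/(174 + 315)) = 64 - 1/(-265 + 233/489) = 64 - 1/(-129352/489) = 64 - 1*(-489/129352) = 64 + 489/129352 = 8279017/129352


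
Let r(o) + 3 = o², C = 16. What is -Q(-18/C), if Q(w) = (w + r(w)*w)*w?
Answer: 3807/4096 ≈ 0.92944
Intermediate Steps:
r(o) = -3 + o²
Q(w) = w*(w + w*(-3 + w²)) (Q(w) = (w + (-3 + w²)*w)*w = (w + w*(-3 + w²))*w = w*(w + w*(-3 + w²)))
-Q(-18/C) = -(-18/16)²*(-2 + (-18/16)²) = -(-18*1/16)²*(-2 + (-18*1/16)²) = -(-9/8)²*(-2 + (-9/8)²) = -81*(-2 + 81/64)/64 = -81*(-47)/(64*64) = -1*(-3807/4096) = 3807/4096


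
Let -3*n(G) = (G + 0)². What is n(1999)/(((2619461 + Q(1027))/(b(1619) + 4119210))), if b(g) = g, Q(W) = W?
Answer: -16466836804829/7861464 ≈ -2.0946e+6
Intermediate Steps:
n(G) = -G²/3 (n(G) = -(G + 0)²/3 = -G²/3)
n(1999)/(((2619461 + Q(1027))/(b(1619) + 4119210))) = (-⅓*1999²)/(((2619461 + 1027)/(1619 + 4119210))) = (-⅓*3996001)/((2620488/4120829)) = -3996001/(3*(2620488*(1/4120829))) = -3996001/(3*2620488/4120829) = -3996001/3*4120829/2620488 = -16466836804829/7861464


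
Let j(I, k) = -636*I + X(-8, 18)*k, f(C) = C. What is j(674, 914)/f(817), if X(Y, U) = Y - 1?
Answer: -436890/817 ≈ -534.75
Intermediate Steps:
X(Y, U) = -1 + Y
j(I, k) = -636*I - 9*k (j(I, k) = -636*I + (-1 - 8)*k = -636*I - 9*k)
j(674, 914)/f(817) = (-636*674 - 9*914)/817 = (-428664 - 8226)*(1/817) = -436890*1/817 = -436890/817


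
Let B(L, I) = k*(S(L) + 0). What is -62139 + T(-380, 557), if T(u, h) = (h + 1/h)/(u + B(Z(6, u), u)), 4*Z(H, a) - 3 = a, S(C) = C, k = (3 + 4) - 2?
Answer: -23570627263/379317 ≈ -62140.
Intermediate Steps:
k = 5 (k = 7 - 2 = 5)
Z(H, a) = ¾ + a/4
B(L, I) = 5*L (B(L, I) = 5*(L + 0) = 5*L)
T(u, h) = (h + 1/h)/(15/4 + 9*u/4) (T(u, h) = (h + 1/h)/(u + 5*(¾ + u/4)) = (h + 1/h)/(u + (15/4 + 5*u/4)) = (h + 1/h)/(15/4 + 9*u/4))
-62139 + T(-380, 557) = -62139 + (4/3)*(1 + 557²)/(557*(5 + 3*(-380))) = -62139 + (4/3)*(1/557)*(1 + 310249)/(5 - 1140) = -62139 + (4/3)*(1/557)*310250/(-1135) = -62139 + (4/3)*(1/557)*(-1/1135)*310250 = -62139 - 248200/379317 = -23570627263/379317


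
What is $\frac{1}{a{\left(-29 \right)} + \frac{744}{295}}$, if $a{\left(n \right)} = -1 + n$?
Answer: $- \frac{295}{8106} \approx -0.036393$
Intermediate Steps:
$\frac{1}{a{\left(-29 \right)} + \frac{744}{295}} = \frac{1}{\left(-1 - 29\right) + \frac{744}{295}} = \frac{1}{-30 + 744 \cdot \frac{1}{295}} = \frac{1}{-30 + \frac{744}{295}} = \frac{1}{- \frac{8106}{295}} = - \frac{295}{8106}$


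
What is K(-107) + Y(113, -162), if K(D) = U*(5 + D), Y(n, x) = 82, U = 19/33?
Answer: 256/11 ≈ 23.273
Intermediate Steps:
U = 19/33 (U = 19*(1/33) = 19/33 ≈ 0.57576)
K(D) = 95/33 + 19*D/33 (K(D) = 19*(5 + D)/33 = 95/33 + 19*D/33)
K(-107) + Y(113, -162) = (95/33 + (19/33)*(-107)) + 82 = (95/33 - 2033/33) + 82 = -646/11 + 82 = 256/11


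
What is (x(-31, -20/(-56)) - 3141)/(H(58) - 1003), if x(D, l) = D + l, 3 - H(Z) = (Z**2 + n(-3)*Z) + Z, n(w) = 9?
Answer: 14801/23072 ≈ 0.64151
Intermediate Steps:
H(Z) = 3 - Z**2 - 10*Z (H(Z) = 3 - ((Z**2 + 9*Z) + Z) = 3 - (Z**2 + 10*Z) = 3 + (-Z**2 - 10*Z) = 3 - Z**2 - 10*Z)
(x(-31, -20/(-56)) - 3141)/(H(58) - 1003) = ((-31 - 20/(-56)) - 3141)/((3 - 1*58**2 - 10*58) - 1003) = ((-31 - 20*(-1/56)) - 3141)/((3 - 1*3364 - 580) - 1003) = ((-31 + 5/14) - 3141)/((3 - 3364 - 580) - 1003) = (-429/14 - 3141)/(-3941 - 1003) = -44403/14/(-4944) = -44403/14*(-1/4944) = 14801/23072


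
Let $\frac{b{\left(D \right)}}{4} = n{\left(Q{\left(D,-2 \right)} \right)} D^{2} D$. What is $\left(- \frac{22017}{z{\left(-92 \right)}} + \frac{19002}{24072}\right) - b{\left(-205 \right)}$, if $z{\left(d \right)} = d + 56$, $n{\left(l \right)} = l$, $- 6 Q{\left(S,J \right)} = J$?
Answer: $\frac{69131448259}{6018} \approx 1.1487 \cdot 10^{7}$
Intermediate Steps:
$Q{\left(S,J \right)} = - \frac{J}{6}$
$z{\left(d \right)} = 56 + d$
$b{\left(D \right)} = \frac{4 D^{3}}{3}$ ($b{\left(D \right)} = 4 \left(- \frac{1}{6}\right) \left(-2\right) D^{2} D = 4 \frac{D^{2}}{3} D = 4 \frac{D^{3}}{3} = \frac{4 D^{3}}{3}$)
$\left(- \frac{22017}{z{\left(-92 \right)}} + \frac{19002}{24072}\right) - b{\left(-205 \right)} = \left(- \frac{22017}{56 - 92} + \frac{19002}{24072}\right) - \frac{4 \left(-205\right)^{3}}{3} = \left(- \frac{22017}{-36} + 19002 \cdot \frac{1}{24072}\right) - \frac{4}{3} \left(-8615125\right) = \left(\left(-22017\right) \left(- \frac{1}{36}\right) + \frac{3167}{4012}\right) - - \frac{34460500}{3} = \left(\frac{7339}{12} + \frac{3167}{4012}\right) + \frac{34460500}{3} = \frac{3685259}{6018} + \frac{34460500}{3} = \frac{69131448259}{6018}$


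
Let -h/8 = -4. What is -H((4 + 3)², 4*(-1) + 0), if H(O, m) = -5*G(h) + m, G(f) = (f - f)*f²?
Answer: 4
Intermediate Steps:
h = 32 (h = -8*(-4) = 32)
G(f) = 0 (G(f) = 0*f² = 0)
H(O, m) = m (H(O, m) = -5*0 + m = 0 + m = m)
-H((4 + 3)², 4*(-1) + 0) = -(4*(-1) + 0) = -(-4 + 0) = -1*(-4) = 4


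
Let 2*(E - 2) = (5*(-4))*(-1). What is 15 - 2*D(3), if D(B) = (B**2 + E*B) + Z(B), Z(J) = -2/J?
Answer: -221/3 ≈ -73.667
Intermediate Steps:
E = 12 (E = 2 + ((5*(-4))*(-1))/2 = 2 + (-20*(-1))/2 = 2 + (1/2)*20 = 2 + 10 = 12)
D(B) = B**2 - 2/B + 12*B (D(B) = (B**2 + 12*B) - 2/B = B**2 - 2/B + 12*B)
15 - 2*D(3) = 15 - 2*(-2 + 3**2*(12 + 3))/3 = 15 - 2*(-2 + 9*15)/3 = 15 - 2*(-2 + 135)/3 = 15 - 2*133/3 = 15 - 266/3 = -221/3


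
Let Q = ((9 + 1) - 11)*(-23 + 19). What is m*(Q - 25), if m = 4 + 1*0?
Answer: -84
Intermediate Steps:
m = 4 (m = 4 + 0 = 4)
Q = 4 (Q = (10 - 11)*(-4) = -1*(-4) = 4)
m*(Q - 25) = 4*(4 - 25) = 4*(-21) = -84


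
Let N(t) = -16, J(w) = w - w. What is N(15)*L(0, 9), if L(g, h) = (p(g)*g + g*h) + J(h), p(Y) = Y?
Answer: 0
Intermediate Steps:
J(w) = 0
L(g, h) = g² + g*h (L(g, h) = (g*g + g*h) + 0 = (g² + g*h) + 0 = g² + g*h)
N(15)*L(0, 9) = -0*(0 + 9) = -0*9 = -16*0 = 0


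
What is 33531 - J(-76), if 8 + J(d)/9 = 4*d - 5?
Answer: 36384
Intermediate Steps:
J(d) = -117 + 36*d (J(d) = -72 + 9*(4*d - 5) = -72 + 9*(-5 + 4*d) = -72 + (-45 + 36*d) = -117 + 36*d)
33531 - J(-76) = 33531 - (-117 + 36*(-76)) = 33531 - (-117 - 2736) = 33531 - 1*(-2853) = 33531 + 2853 = 36384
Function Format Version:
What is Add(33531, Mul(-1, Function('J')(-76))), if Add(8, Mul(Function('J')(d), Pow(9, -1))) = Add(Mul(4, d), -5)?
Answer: 36384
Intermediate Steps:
Function('J')(d) = Add(-117, Mul(36, d)) (Function('J')(d) = Add(-72, Mul(9, Add(Mul(4, d), -5))) = Add(-72, Mul(9, Add(-5, Mul(4, d)))) = Add(-72, Add(-45, Mul(36, d))) = Add(-117, Mul(36, d)))
Add(33531, Mul(-1, Function('J')(-76))) = Add(33531, Mul(-1, Add(-117, Mul(36, -76)))) = Add(33531, Mul(-1, Add(-117, -2736))) = Add(33531, Mul(-1, -2853)) = Add(33531, 2853) = 36384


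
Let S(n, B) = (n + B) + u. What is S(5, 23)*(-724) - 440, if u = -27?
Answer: -1164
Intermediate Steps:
S(n, B) = -27 + B + n (S(n, B) = (n + B) - 27 = (B + n) - 27 = -27 + B + n)
S(5, 23)*(-724) - 440 = (-27 + 23 + 5)*(-724) - 440 = 1*(-724) - 440 = -724 - 440 = -1164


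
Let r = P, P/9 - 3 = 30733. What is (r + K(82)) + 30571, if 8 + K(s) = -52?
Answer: 307135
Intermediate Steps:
P = 276624 (P = 27 + 9*30733 = 27 + 276597 = 276624)
K(s) = -60 (K(s) = -8 - 52 = -60)
r = 276624
(r + K(82)) + 30571 = (276624 - 60) + 30571 = 276564 + 30571 = 307135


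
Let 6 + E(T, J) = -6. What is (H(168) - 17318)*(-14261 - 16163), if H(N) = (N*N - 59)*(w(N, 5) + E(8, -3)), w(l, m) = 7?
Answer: 4811342632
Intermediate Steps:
E(T, J) = -12 (E(T, J) = -6 - 6 = -12)
H(N) = 295 - 5*N² (H(N) = (N*N - 59)*(7 - 12) = (N² - 59)*(-5) = (-59 + N²)*(-5) = 295 - 5*N²)
(H(168) - 17318)*(-14261 - 16163) = ((295 - 5*168²) - 17318)*(-14261 - 16163) = ((295 - 5*28224) - 17318)*(-30424) = ((295 - 141120) - 17318)*(-30424) = (-140825 - 17318)*(-30424) = -158143*(-30424) = 4811342632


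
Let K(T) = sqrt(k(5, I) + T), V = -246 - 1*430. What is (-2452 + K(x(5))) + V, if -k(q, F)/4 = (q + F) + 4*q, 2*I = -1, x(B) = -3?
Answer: -3128 + I*sqrt(101) ≈ -3128.0 + 10.05*I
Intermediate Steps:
I = -1/2 (I = (1/2)*(-1) = -1/2 ≈ -0.50000)
k(q, F) = -20*q - 4*F (k(q, F) = -4*((q + F) + 4*q) = -4*((F + q) + 4*q) = -4*(F + 5*q) = -20*q - 4*F)
V = -676 (V = -246 - 430 = -676)
K(T) = sqrt(-98 + T) (K(T) = sqrt((-20*5 - 4*(-1/2)) + T) = sqrt((-100 + 2) + T) = sqrt(-98 + T))
(-2452 + K(x(5))) + V = (-2452 + sqrt(-98 - 3)) - 676 = (-2452 + sqrt(-101)) - 676 = (-2452 + I*sqrt(101)) - 676 = -3128 + I*sqrt(101)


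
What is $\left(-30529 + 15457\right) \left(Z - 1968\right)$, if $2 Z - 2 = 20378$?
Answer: $-123921984$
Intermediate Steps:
$Z = 10190$ ($Z = 1 + \frac{1}{2} \cdot 20378 = 1 + 10189 = 10190$)
$\left(-30529 + 15457\right) \left(Z - 1968\right) = \left(-30529 + 15457\right) \left(10190 - 1968\right) = \left(-15072\right) 8222 = -123921984$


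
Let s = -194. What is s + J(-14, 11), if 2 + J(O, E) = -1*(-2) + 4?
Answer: -190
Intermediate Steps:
J(O, E) = 4 (J(O, E) = -2 + (-1*(-2) + 4) = -2 + (2 + 4) = -2 + 6 = 4)
s + J(-14, 11) = -194 + 4 = -190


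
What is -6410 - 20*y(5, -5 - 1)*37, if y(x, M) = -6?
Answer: -1970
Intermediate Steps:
-6410 - 20*y(5, -5 - 1)*37 = -6410 - 20*(-6)*37 = -6410 - (-120)*37 = -6410 - 1*(-4440) = -6410 + 4440 = -1970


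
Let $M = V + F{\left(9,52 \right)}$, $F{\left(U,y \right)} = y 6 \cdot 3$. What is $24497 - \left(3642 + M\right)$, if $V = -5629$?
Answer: $25548$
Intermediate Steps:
$F{\left(U,y \right)} = 18 y$ ($F{\left(U,y \right)} = 6 y 3 = 18 y$)
$M = -4693$ ($M = -5629 + 18 \cdot 52 = -5629 + 936 = -4693$)
$24497 - \left(3642 + M\right) = 24497 + \left(\left(8752 - 12394\right) - -4693\right) = 24497 + \left(-3642 + 4693\right) = 24497 + 1051 = 25548$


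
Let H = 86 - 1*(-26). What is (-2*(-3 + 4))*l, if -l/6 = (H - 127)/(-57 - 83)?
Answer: 9/7 ≈ 1.2857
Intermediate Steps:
H = 112 (H = 86 + 26 = 112)
l = -9/14 (l = -6*(112 - 127)/(-57 - 83) = -(-90)/(-140) = -(-90)*(-1)/140 = -6*3/28 = -9/14 ≈ -0.64286)
(-2*(-3 + 4))*l = -2*(-3 + 4)*(-9/14) = -2*1*(-9/14) = -2*(-9/14) = 9/7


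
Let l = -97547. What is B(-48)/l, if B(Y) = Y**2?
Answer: -2304/97547 ≈ -0.023619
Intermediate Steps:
B(-48)/l = (-48)**2/(-97547) = 2304*(-1/97547) = -2304/97547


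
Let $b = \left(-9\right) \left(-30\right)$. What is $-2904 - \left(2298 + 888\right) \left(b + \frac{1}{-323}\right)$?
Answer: $- \frac{278785866}{323} \approx -8.6311 \cdot 10^{5}$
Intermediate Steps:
$b = 270$
$-2904 - \left(2298 + 888\right) \left(b + \frac{1}{-323}\right) = -2904 - \left(2298 + 888\right) \left(270 + \frac{1}{-323}\right) = -2904 - 3186 \left(270 - \frac{1}{323}\right) = -2904 - 3186 \cdot \frac{87209}{323} = -2904 - \frac{277847874}{323} = - \frac{278785866}{323}$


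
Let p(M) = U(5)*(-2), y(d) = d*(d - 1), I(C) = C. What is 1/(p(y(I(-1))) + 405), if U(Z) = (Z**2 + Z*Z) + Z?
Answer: 1/295 ≈ 0.0033898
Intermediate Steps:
y(d) = d*(-1 + d)
U(Z) = Z + 2*Z**2 (U(Z) = (Z**2 + Z**2) + Z = 2*Z**2 + Z = Z + 2*Z**2)
p(M) = -110 (p(M) = (5*(1 + 2*5))*(-2) = (5*(1 + 10))*(-2) = (5*11)*(-2) = 55*(-2) = -110)
1/(p(y(I(-1))) + 405) = 1/(-110 + 405) = 1/295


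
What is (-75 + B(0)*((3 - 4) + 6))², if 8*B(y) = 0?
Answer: 5625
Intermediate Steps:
B(y) = 0 (B(y) = (⅛)*0 = 0)
(-75 + B(0)*((3 - 4) + 6))² = (-75 + 0*((3 - 4) + 6))² = (-75 + 0*(-1 + 6))² = (-75 + 0*5)² = (-75 + 0)² = (-75)² = 5625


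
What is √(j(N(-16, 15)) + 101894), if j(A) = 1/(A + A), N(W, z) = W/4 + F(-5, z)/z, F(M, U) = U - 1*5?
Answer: √10189385/10 ≈ 319.21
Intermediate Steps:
F(M, U) = -5 + U (F(M, U) = U - 5 = -5 + U)
N(W, z) = W/4 + (-5 + z)/z
j(A) = 1/(2*A)
√(j(N(-16, 15)) + 101894) = √(1/(2*(1 - 5/15 + (¼)*(-16))) + 101894) = √(1/(2*(1 - 5*1/15 - 4)) + 101894) = √(1/(2*(1 - ⅓ - 4)) + 101894) = √(1/(2*(-10/3)) + 101894) = √((½)*(-3/10) + 101894) = √(-3/20 + 101894) = √(2037877/20) = √10189385/10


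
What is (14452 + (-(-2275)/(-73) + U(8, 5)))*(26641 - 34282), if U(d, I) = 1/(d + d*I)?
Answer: -128701644507/1168 ≈ -1.1019e+8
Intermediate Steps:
U(d, I) = 1/(d + I*d)
(14452 + (-(-2275)/(-73) + U(8, 5)))*(26641 - 34282) = (14452 + (-(-2275)/(-73) + 1/(8*(1 + 5))))*(26641 - 34282) = (14452 + (-(-2275)*(-1)/73 + (⅛)/6))*(-7641) = (14452 + (-25*91/73 + (⅛)*(⅙)))*(-7641) = (14452 + (-2275/73 + 1/48))*(-7641) = (14452 - 109127/3504)*(-7641) = (50530681/3504)*(-7641) = -128701644507/1168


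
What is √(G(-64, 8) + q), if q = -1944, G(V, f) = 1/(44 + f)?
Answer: 7*I*√26819/26 ≈ 44.091*I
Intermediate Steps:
√(G(-64, 8) + q) = √(1/(44 + 8) - 1944) = √(1/52 - 1944) = √(-101087/52) = 7*I*√26819/26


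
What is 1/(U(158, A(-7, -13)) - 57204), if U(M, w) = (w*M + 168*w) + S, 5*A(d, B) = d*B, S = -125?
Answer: -5/256979 ≈ -1.9457e-5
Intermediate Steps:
A(d, B) = B*d/5 (A(d, B) = (d*B)/5 = (B*d)/5 = B*d/5)
U(M, w) = -125 + 168*w + M*w (U(M, w) = (w*M + 168*w) - 125 = (M*w + 168*w) - 125 = (168*w + M*w) - 125 = -125 + 168*w + M*w)
1/(U(158, A(-7, -13)) - 57204) = 1/((-125 + 168*((1/5)*(-13)*(-7)) + 158*((1/5)*(-13)*(-7))) - 57204) = 1/((-125 + 168*(91/5) + 158*(91/5)) - 57204) = 1/((-125 + 15288/5 + 14378/5) - 57204) = 1/(29041/5 - 57204) = 1/(-256979/5) = -5/256979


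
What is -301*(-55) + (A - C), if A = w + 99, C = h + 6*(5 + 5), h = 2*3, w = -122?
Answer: 16466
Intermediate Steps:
h = 6
C = 66 (C = 6 + 6*(5 + 5) = 6 + 6*10 = 6 + 60 = 66)
A = -23 (A = -122 + 99 = -23)
-301*(-55) + (A - C) = -301*(-55) + (-23 - 1*66) = 16555 + (-23 - 66) = 16555 - 89 = 16466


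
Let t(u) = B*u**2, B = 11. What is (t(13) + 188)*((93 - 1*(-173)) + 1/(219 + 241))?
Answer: 10890129/20 ≈ 5.4451e+5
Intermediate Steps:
t(u) = 11*u**2
(t(13) + 188)*((93 - 1*(-173)) + 1/(219 + 241)) = (11*13**2 + 188)*((93 - 1*(-173)) + 1/(219 + 241)) = (11*169 + 188)*((93 + 173) + 1/460) = (1859 + 188)*(266 + 1/460) = 2047*(122361/460) = 10890129/20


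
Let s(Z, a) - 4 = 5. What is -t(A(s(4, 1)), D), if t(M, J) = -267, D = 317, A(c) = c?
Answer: 267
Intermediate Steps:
s(Z, a) = 9 (s(Z, a) = 4 + 5 = 9)
-t(A(s(4, 1)), D) = -1*(-267) = 267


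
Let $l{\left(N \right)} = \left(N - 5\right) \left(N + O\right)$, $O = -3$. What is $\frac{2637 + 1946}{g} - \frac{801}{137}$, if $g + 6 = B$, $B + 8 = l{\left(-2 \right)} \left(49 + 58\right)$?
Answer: $- \frac{2360660}{511147} \approx -4.6184$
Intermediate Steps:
$l{\left(N \right)} = \left(-5 + N\right) \left(-3 + N\right)$ ($l{\left(N \right)} = \left(N - 5\right) \left(N - 3\right) = \left(-5 + N\right) \left(-3 + N\right)$)
$B = 3737$ ($B = -8 + \left(15 + \left(-2\right)^{2} - -16\right) \left(49 + 58\right) = -8 + \left(15 + 4 + 16\right) 107 = -8 + 35 \cdot 107 = -8 + 3745 = 3737$)
$g = 3731$ ($g = -6 + 3737 = 3731$)
$\frac{2637 + 1946}{g} - \frac{801}{137} = \frac{2637 + 1946}{3731} - \frac{801}{137} = 4583 \cdot \frac{1}{3731} - \frac{801}{137} = \frac{4583}{3731} - \frac{801}{137} = - \frac{2360660}{511147}$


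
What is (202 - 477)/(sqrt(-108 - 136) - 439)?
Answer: 24145/38593 + 110*I*sqrt(61)/38593 ≈ 0.62563 + 0.022261*I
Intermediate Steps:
(202 - 477)/(sqrt(-108 - 136) - 439) = -275/(sqrt(-244) - 439) = -275/(2*I*sqrt(61) - 439) = -275/(-439 + 2*I*sqrt(61))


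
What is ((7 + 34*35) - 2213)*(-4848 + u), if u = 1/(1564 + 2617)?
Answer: 20593798792/4181 ≈ 4.9256e+6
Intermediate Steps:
u = 1/4181 ≈ 0.00023918
((7 + 34*35) - 2213)*(-4848 + u) = ((7 + 34*35) - 2213)*(-4848 + 1/4181) = ((7 + 1190) - 2213)*(-20269487/4181) = (1197 - 2213)*(-20269487/4181) = -1016*(-20269487/4181) = 20593798792/4181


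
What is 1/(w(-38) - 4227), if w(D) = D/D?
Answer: -1/4226 ≈ -0.00023663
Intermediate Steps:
w(D) = 1
1/(w(-38) - 4227) = 1/(1 - 4227) = 1/(-4226) = -1/4226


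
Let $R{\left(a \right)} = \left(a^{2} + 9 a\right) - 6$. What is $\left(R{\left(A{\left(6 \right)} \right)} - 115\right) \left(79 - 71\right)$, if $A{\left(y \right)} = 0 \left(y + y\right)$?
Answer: $-968$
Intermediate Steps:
$A{\left(y \right)} = 0$ ($A{\left(y \right)} = 0 \cdot 2 y = 0$)
$R{\left(a \right)} = -6 + a^{2} + 9 a$
$\left(R{\left(A{\left(6 \right)} \right)} - 115\right) \left(79 - 71\right) = \left(\left(-6 + 0^{2} + 9 \cdot 0\right) - 115\right) \left(79 - 71\right) = \left(\left(-6 + 0 + 0\right) - 115\right) \left(79 - 71\right) = \left(-6 - 115\right) 8 = \left(-121\right) 8 = -968$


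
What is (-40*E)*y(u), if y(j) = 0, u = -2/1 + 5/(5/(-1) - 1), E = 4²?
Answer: 0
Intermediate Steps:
E = 16
u = -17/6 (u = -2*1 + 5/(5*(-1) - 1) = -2 + 5/(-5 - 1) = -2 + 5/(-6) = -2 + 5*(-⅙) = -2 - ⅚ = -17/6 ≈ -2.8333)
(-40*E)*y(u) = -40*16*0 = -640*0 = 0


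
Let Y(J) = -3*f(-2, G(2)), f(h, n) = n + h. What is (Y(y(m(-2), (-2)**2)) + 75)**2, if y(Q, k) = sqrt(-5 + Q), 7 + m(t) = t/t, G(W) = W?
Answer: 5625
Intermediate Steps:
f(h, n) = h + n
m(t) = -6 (m(t) = -7 + t/t = -7 + 1 = -6)
Y(J) = 0 (Y(J) = -3*(-2 + 2) = -3*0 = 0)
(Y(y(m(-2), (-2)**2)) + 75)**2 = (0 + 75)**2 = 75**2 = 5625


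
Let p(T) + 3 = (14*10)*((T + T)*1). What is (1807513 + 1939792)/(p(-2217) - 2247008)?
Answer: -3747305/2867771 ≈ -1.3067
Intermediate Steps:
p(T) = -3 + 280*T (p(T) = -3 + (14*10)*((T + T)*1) = -3 + 140*((2*T)*1) = -3 + 140*(2*T) = -3 + 280*T)
(1807513 + 1939792)/(p(-2217) - 2247008) = (1807513 + 1939792)/((-3 + 280*(-2217)) - 2247008) = 3747305/((-3 - 620760) - 2247008) = 3747305/(-620763 - 2247008) = 3747305/(-2867771) = 3747305*(-1/2867771) = -3747305/2867771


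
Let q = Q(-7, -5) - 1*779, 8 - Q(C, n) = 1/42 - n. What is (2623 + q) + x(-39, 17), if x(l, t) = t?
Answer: 78287/42 ≈ 1864.0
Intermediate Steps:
Q(C, n) = 335/42 + n (Q(C, n) = 8 - (1/42 - n) = 8 + (-1/42 + n) = 335/42 + n)
q = -32593/42 (q = (335/42 - 5) - 1*779 = 125/42 - 779 = -32593/42 ≈ -776.02)
(2623 + q) + x(-39, 17) = (2623 - 32593/42) + 17 = 77573/42 + 17 = 78287/42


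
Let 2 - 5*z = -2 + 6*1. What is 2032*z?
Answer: -4064/5 ≈ -812.80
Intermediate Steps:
z = -⅖ (z = ⅖ - (-2 + 6*1)/5 = ⅖ - (-2 + 6)/5 = ⅖ - ⅕*4 = ⅖ - ⅘ = -⅖ ≈ -0.40000)
2032*z = 2032*(-⅖) = -4064/5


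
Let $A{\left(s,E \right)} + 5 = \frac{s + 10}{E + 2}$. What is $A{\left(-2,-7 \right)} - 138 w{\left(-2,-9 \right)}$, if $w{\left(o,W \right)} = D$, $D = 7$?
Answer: $- \frac{4863}{5} \approx -972.6$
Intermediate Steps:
$A{\left(s,E \right)} = -5 + \frac{10 + s}{2 + E}$ ($A{\left(s,E \right)} = -5 + \frac{s + 10}{E + 2} = -5 + \frac{10 + s}{2 + E}$)
$w{\left(o,W \right)} = 7$
$A{\left(-2,-7 \right)} - 138 w{\left(-2,-9 \right)} = \frac{-2 - -35}{2 - 7} - 966 = \frac{-2 + 35}{-5} - 966 = \left(- \frac{1}{5}\right) 33 - 966 = - \frac{33}{5} - 966 = - \frac{4863}{5}$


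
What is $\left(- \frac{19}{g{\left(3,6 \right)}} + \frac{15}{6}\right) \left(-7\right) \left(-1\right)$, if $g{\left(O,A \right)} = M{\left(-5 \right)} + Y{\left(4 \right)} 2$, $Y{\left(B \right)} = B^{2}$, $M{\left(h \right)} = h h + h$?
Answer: $\frac{777}{52} \approx 14.942$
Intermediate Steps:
$M{\left(h \right)} = h + h^{2}$ ($M{\left(h \right)} = h^{2} + h = h + h^{2}$)
$g{\left(O,A \right)} = 52$ ($g{\left(O,A \right)} = - 5 \left(1 - 5\right) + 4^{2} \cdot 2 = \left(-5\right) \left(-4\right) + 16 \cdot 2 = 20 + 32 = 52$)
$\left(- \frac{19}{g{\left(3,6 \right)}} + \frac{15}{6}\right) \left(-7\right) \left(-1\right) = \left(- \frac{19}{52} + \frac{15}{6}\right) \left(-7\right) \left(-1\right) = \left(\left(-19\right) \frac{1}{52} + 15 \cdot \frac{1}{6}\right) \left(-7\right) \left(-1\right) = \left(- \frac{19}{52} + \frac{5}{2}\right) \left(-7\right) \left(-1\right) = \frac{111}{52} \left(-7\right) \left(-1\right) = \left(- \frac{777}{52}\right) \left(-1\right) = \frac{777}{52}$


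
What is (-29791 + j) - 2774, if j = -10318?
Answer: -42883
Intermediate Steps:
(-29791 + j) - 2774 = (-29791 - 10318) - 2774 = -40109 - 2774 = -42883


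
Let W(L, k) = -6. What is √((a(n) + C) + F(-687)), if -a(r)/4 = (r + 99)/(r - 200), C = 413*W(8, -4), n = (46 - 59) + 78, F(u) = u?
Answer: I*√6399285/45 ≈ 56.215*I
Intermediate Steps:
n = 65 (n = -13 + 78 = 65)
C = -2478 (C = 413*(-6) = -2478)
a(r) = -4*(99 + r)/(-200 + r) (a(r) = -4*(r + 99)/(r - 200) = -4*(99 + r)/(-200 + r))
√((a(n) + C) + F(-687)) = √((4*(-99 - 1*65)/(-200 + 65) - 2478) - 687) = √((4*(-99 - 65)/(-135) - 2478) - 687) = √((4*(-1/135)*(-164) - 2478) - 687) = √((656/135 - 2478) - 687) = √(-333874/135 - 687) = √(-426619/135) = I*√6399285/45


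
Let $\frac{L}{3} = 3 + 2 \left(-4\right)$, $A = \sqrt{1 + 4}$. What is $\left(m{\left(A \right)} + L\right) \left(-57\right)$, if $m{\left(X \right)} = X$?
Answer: $855 - 57 \sqrt{5} \approx 727.54$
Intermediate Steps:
$A = \sqrt{5} \approx 2.2361$
$L = -15$ ($L = 3 \left(3 + 2 \left(-4\right)\right) = 3 \left(3 - 8\right) = 3 \left(-5\right) = -15$)
$\left(m{\left(A \right)} + L\right) \left(-57\right) = \left(\sqrt{5} - 15\right) \left(-57\right) = \left(-15 + \sqrt{5}\right) \left(-57\right) = 855 - 57 \sqrt{5}$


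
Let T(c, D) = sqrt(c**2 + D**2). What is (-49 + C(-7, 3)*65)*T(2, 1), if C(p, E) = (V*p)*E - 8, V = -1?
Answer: 796*sqrt(5) ≈ 1779.9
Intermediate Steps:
C(p, E) = -8 - E*p (C(p, E) = (-p)*E - 8 = -E*p - 8 = -8 - E*p)
T(c, D) = sqrt(D**2 + c**2)
(-49 + C(-7, 3)*65)*T(2, 1) = (-49 + (-8 - 1*3*(-7))*65)*sqrt(1**2 + 2**2) = (-49 + (-8 + 21)*65)*sqrt(1 + 4) = (-49 + 13*65)*sqrt(5) = (-49 + 845)*sqrt(5) = 796*sqrt(5)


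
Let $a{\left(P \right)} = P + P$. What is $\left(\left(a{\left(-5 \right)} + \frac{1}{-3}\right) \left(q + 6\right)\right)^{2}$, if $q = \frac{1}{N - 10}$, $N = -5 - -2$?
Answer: $\frac{5697769}{1521} \approx 3746.1$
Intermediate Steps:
$a{\left(P \right)} = 2 P$
$N = -3$ ($N = -5 + 2 = -3$)
$q = - \frac{1}{13}$ ($q = \frac{1}{-3 - 10} = \frac{1}{-13} = - \frac{1}{13} \approx -0.076923$)
$\left(\left(a{\left(-5 \right)} + \frac{1}{-3}\right) \left(q + 6\right)\right)^{2} = \left(\left(2 \left(-5\right) + \frac{1}{-3}\right) \left(- \frac{1}{13} + 6\right)\right)^{2} = \left(\left(-10 - \frac{1}{3}\right) \frac{77}{13}\right)^{2} = \left(\left(- \frac{31}{3}\right) \frac{77}{13}\right)^{2} = \left(- \frac{2387}{39}\right)^{2} = \frac{5697769}{1521}$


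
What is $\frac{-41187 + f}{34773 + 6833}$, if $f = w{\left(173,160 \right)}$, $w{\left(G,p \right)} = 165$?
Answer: $- \frac{20511}{20803} \approx -0.98596$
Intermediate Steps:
$f = 165$
$\frac{-41187 + f}{34773 + 6833} = \frac{-41187 + 165}{34773 + 6833} = - \frac{41022}{41606} = \left(-41022\right) \frac{1}{41606} = - \frac{20511}{20803}$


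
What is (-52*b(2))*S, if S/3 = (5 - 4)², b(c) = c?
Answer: -312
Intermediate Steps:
S = 3 (S = 3*(5 - 4)² = 3*1² = 3*1 = 3)
(-52*b(2))*S = -52*2*3 = -104*3 = -312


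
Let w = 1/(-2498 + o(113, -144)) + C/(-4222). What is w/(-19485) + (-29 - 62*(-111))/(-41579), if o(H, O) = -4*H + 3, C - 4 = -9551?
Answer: -184732214198627/1120031676807190 ≈ -0.16493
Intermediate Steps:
C = -9547 (C = 4 - 9551 = -9547)
o(H, O) = 3 - 4*H
w = 28130787/12442234 (w = 1/(-2498 + (3 - 4*113)) - 9547/(-4222) = 1/(-2498 + (3 - 452)) - 9547*(-1/4222) = 1/(-2498 - 449) + 9547/4222 = 1/(-2947) + 9547/4222 = -1/2947 + 9547/4222 = 28130787/12442234 ≈ 2.2609)
w/(-19485) + (-29 - 62*(-111))/(-41579) = (28130787/12442234)/(-19485) + (-29 - 62*(-111))/(-41579) = (28130787/12442234)*(-1/19485) + (-29 + 6882)*(-1/41579) = -3125643/26937436610 + 6853*(-1/41579) = -3125643/26937436610 - 6853/41579 = -184732214198627/1120031676807190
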